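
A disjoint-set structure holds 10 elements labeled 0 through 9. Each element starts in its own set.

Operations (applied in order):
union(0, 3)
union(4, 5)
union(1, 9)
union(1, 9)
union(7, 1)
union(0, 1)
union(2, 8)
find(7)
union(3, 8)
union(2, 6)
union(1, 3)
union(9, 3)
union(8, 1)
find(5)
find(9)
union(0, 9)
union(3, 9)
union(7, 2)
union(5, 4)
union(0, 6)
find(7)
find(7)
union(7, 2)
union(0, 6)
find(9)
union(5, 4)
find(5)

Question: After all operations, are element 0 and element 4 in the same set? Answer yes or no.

Step 1: union(0, 3) -> merged; set of 0 now {0, 3}
Step 2: union(4, 5) -> merged; set of 4 now {4, 5}
Step 3: union(1, 9) -> merged; set of 1 now {1, 9}
Step 4: union(1, 9) -> already same set; set of 1 now {1, 9}
Step 5: union(7, 1) -> merged; set of 7 now {1, 7, 9}
Step 6: union(0, 1) -> merged; set of 0 now {0, 1, 3, 7, 9}
Step 7: union(2, 8) -> merged; set of 2 now {2, 8}
Step 8: find(7) -> no change; set of 7 is {0, 1, 3, 7, 9}
Step 9: union(3, 8) -> merged; set of 3 now {0, 1, 2, 3, 7, 8, 9}
Step 10: union(2, 6) -> merged; set of 2 now {0, 1, 2, 3, 6, 7, 8, 9}
Step 11: union(1, 3) -> already same set; set of 1 now {0, 1, 2, 3, 6, 7, 8, 9}
Step 12: union(9, 3) -> already same set; set of 9 now {0, 1, 2, 3, 6, 7, 8, 9}
Step 13: union(8, 1) -> already same set; set of 8 now {0, 1, 2, 3, 6, 7, 8, 9}
Step 14: find(5) -> no change; set of 5 is {4, 5}
Step 15: find(9) -> no change; set of 9 is {0, 1, 2, 3, 6, 7, 8, 9}
Step 16: union(0, 9) -> already same set; set of 0 now {0, 1, 2, 3, 6, 7, 8, 9}
Step 17: union(3, 9) -> already same set; set of 3 now {0, 1, 2, 3, 6, 7, 8, 9}
Step 18: union(7, 2) -> already same set; set of 7 now {0, 1, 2, 3, 6, 7, 8, 9}
Step 19: union(5, 4) -> already same set; set of 5 now {4, 5}
Step 20: union(0, 6) -> already same set; set of 0 now {0, 1, 2, 3, 6, 7, 8, 9}
Step 21: find(7) -> no change; set of 7 is {0, 1, 2, 3, 6, 7, 8, 9}
Step 22: find(7) -> no change; set of 7 is {0, 1, 2, 3, 6, 7, 8, 9}
Step 23: union(7, 2) -> already same set; set of 7 now {0, 1, 2, 3, 6, 7, 8, 9}
Step 24: union(0, 6) -> already same set; set of 0 now {0, 1, 2, 3, 6, 7, 8, 9}
Step 25: find(9) -> no change; set of 9 is {0, 1, 2, 3, 6, 7, 8, 9}
Step 26: union(5, 4) -> already same set; set of 5 now {4, 5}
Step 27: find(5) -> no change; set of 5 is {4, 5}
Set of 0: {0, 1, 2, 3, 6, 7, 8, 9}; 4 is not a member.

Answer: no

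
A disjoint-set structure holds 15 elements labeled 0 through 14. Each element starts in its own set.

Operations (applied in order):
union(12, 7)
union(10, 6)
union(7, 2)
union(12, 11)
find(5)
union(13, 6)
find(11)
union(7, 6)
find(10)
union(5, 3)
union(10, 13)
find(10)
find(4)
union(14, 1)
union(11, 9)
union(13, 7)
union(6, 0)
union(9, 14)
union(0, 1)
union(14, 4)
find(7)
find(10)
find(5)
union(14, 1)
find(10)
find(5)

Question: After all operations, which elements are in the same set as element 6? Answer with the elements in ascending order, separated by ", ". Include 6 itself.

Answer: 0, 1, 2, 4, 6, 7, 9, 10, 11, 12, 13, 14

Derivation:
Step 1: union(12, 7) -> merged; set of 12 now {7, 12}
Step 2: union(10, 6) -> merged; set of 10 now {6, 10}
Step 3: union(7, 2) -> merged; set of 7 now {2, 7, 12}
Step 4: union(12, 11) -> merged; set of 12 now {2, 7, 11, 12}
Step 5: find(5) -> no change; set of 5 is {5}
Step 6: union(13, 6) -> merged; set of 13 now {6, 10, 13}
Step 7: find(11) -> no change; set of 11 is {2, 7, 11, 12}
Step 8: union(7, 6) -> merged; set of 7 now {2, 6, 7, 10, 11, 12, 13}
Step 9: find(10) -> no change; set of 10 is {2, 6, 7, 10, 11, 12, 13}
Step 10: union(5, 3) -> merged; set of 5 now {3, 5}
Step 11: union(10, 13) -> already same set; set of 10 now {2, 6, 7, 10, 11, 12, 13}
Step 12: find(10) -> no change; set of 10 is {2, 6, 7, 10, 11, 12, 13}
Step 13: find(4) -> no change; set of 4 is {4}
Step 14: union(14, 1) -> merged; set of 14 now {1, 14}
Step 15: union(11, 9) -> merged; set of 11 now {2, 6, 7, 9, 10, 11, 12, 13}
Step 16: union(13, 7) -> already same set; set of 13 now {2, 6, 7, 9, 10, 11, 12, 13}
Step 17: union(6, 0) -> merged; set of 6 now {0, 2, 6, 7, 9, 10, 11, 12, 13}
Step 18: union(9, 14) -> merged; set of 9 now {0, 1, 2, 6, 7, 9, 10, 11, 12, 13, 14}
Step 19: union(0, 1) -> already same set; set of 0 now {0, 1, 2, 6, 7, 9, 10, 11, 12, 13, 14}
Step 20: union(14, 4) -> merged; set of 14 now {0, 1, 2, 4, 6, 7, 9, 10, 11, 12, 13, 14}
Step 21: find(7) -> no change; set of 7 is {0, 1, 2, 4, 6, 7, 9, 10, 11, 12, 13, 14}
Step 22: find(10) -> no change; set of 10 is {0, 1, 2, 4, 6, 7, 9, 10, 11, 12, 13, 14}
Step 23: find(5) -> no change; set of 5 is {3, 5}
Step 24: union(14, 1) -> already same set; set of 14 now {0, 1, 2, 4, 6, 7, 9, 10, 11, 12, 13, 14}
Step 25: find(10) -> no change; set of 10 is {0, 1, 2, 4, 6, 7, 9, 10, 11, 12, 13, 14}
Step 26: find(5) -> no change; set of 5 is {3, 5}
Component of 6: {0, 1, 2, 4, 6, 7, 9, 10, 11, 12, 13, 14}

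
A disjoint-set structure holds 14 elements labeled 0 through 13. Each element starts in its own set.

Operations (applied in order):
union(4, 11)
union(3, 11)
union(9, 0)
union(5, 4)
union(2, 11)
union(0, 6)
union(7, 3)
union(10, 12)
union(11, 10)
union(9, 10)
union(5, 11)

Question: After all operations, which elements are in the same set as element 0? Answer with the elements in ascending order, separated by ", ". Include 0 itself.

Step 1: union(4, 11) -> merged; set of 4 now {4, 11}
Step 2: union(3, 11) -> merged; set of 3 now {3, 4, 11}
Step 3: union(9, 0) -> merged; set of 9 now {0, 9}
Step 4: union(5, 4) -> merged; set of 5 now {3, 4, 5, 11}
Step 5: union(2, 11) -> merged; set of 2 now {2, 3, 4, 5, 11}
Step 6: union(0, 6) -> merged; set of 0 now {0, 6, 9}
Step 7: union(7, 3) -> merged; set of 7 now {2, 3, 4, 5, 7, 11}
Step 8: union(10, 12) -> merged; set of 10 now {10, 12}
Step 9: union(11, 10) -> merged; set of 11 now {2, 3, 4, 5, 7, 10, 11, 12}
Step 10: union(9, 10) -> merged; set of 9 now {0, 2, 3, 4, 5, 6, 7, 9, 10, 11, 12}
Step 11: union(5, 11) -> already same set; set of 5 now {0, 2, 3, 4, 5, 6, 7, 9, 10, 11, 12}
Component of 0: {0, 2, 3, 4, 5, 6, 7, 9, 10, 11, 12}

Answer: 0, 2, 3, 4, 5, 6, 7, 9, 10, 11, 12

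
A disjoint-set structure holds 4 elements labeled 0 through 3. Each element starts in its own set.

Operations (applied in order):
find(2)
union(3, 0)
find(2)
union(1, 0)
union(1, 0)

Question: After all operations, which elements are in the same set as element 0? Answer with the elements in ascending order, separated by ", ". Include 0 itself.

Step 1: find(2) -> no change; set of 2 is {2}
Step 2: union(3, 0) -> merged; set of 3 now {0, 3}
Step 3: find(2) -> no change; set of 2 is {2}
Step 4: union(1, 0) -> merged; set of 1 now {0, 1, 3}
Step 5: union(1, 0) -> already same set; set of 1 now {0, 1, 3}
Component of 0: {0, 1, 3}

Answer: 0, 1, 3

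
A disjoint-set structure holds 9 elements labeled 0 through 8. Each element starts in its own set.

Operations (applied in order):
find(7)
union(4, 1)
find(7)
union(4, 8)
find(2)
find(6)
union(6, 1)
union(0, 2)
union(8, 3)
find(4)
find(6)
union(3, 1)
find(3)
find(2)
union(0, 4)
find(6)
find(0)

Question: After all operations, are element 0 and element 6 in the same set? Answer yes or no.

Step 1: find(7) -> no change; set of 7 is {7}
Step 2: union(4, 1) -> merged; set of 4 now {1, 4}
Step 3: find(7) -> no change; set of 7 is {7}
Step 4: union(4, 8) -> merged; set of 4 now {1, 4, 8}
Step 5: find(2) -> no change; set of 2 is {2}
Step 6: find(6) -> no change; set of 6 is {6}
Step 7: union(6, 1) -> merged; set of 6 now {1, 4, 6, 8}
Step 8: union(0, 2) -> merged; set of 0 now {0, 2}
Step 9: union(8, 3) -> merged; set of 8 now {1, 3, 4, 6, 8}
Step 10: find(4) -> no change; set of 4 is {1, 3, 4, 6, 8}
Step 11: find(6) -> no change; set of 6 is {1, 3, 4, 6, 8}
Step 12: union(3, 1) -> already same set; set of 3 now {1, 3, 4, 6, 8}
Step 13: find(3) -> no change; set of 3 is {1, 3, 4, 6, 8}
Step 14: find(2) -> no change; set of 2 is {0, 2}
Step 15: union(0, 4) -> merged; set of 0 now {0, 1, 2, 3, 4, 6, 8}
Step 16: find(6) -> no change; set of 6 is {0, 1, 2, 3, 4, 6, 8}
Step 17: find(0) -> no change; set of 0 is {0, 1, 2, 3, 4, 6, 8}
Set of 0: {0, 1, 2, 3, 4, 6, 8}; 6 is a member.

Answer: yes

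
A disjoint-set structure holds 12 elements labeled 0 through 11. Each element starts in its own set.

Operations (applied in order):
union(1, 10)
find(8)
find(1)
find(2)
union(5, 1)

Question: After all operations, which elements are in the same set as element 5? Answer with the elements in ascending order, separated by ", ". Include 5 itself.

Step 1: union(1, 10) -> merged; set of 1 now {1, 10}
Step 2: find(8) -> no change; set of 8 is {8}
Step 3: find(1) -> no change; set of 1 is {1, 10}
Step 4: find(2) -> no change; set of 2 is {2}
Step 5: union(5, 1) -> merged; set of 5 now {1, 5, 10}
Component of 5: {1, 5, 10}

Answer: 1, 5, 10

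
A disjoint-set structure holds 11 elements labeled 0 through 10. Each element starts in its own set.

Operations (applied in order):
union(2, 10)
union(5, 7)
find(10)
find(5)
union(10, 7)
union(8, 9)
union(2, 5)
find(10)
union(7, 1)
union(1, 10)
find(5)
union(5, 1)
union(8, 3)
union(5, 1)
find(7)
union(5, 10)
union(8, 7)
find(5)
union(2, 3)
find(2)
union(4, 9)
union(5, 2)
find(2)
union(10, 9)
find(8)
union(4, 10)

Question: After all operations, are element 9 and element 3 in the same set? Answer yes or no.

Step 1: union(2, 10) -> merged; set of 2 now {2, 10}
Step 2: union(5, 7) -> merged; set of 5 now {5, 7}
Step 3: find(10) -> no change; set of 10 is {2, 10}
Step 4: find(5) -> no change; set of 5 is {5, 7}
Step 5: union(10, 7) -> merged; set of 10 now {2, 5, 7, 10}
Step 6: union(8, 9) -> merged; set of 8 now {8, 9}
Step 7: union(2, 5) -> already same set; set of 2 now {2, 5, 7, 10}
Step 8: find(10) -> no change; set of 10 is {2, 5, 7, 10}
Step 9: union(7, 1) -> merged; set of 7 now {1, 2, 5, 7, 10}
Step 10: union(1, 10) -> already same set; set of 1 now {1, 2, 5, 7, 10}
Step 11: find(5) -> no change; set of 5 is {1, 2, 5, 7, 10}
Step 12: union(5, 1) -> already same set; set of 5 now {1, 2, 5, 7, 10}
Step 13: union(8, 3) -> merged; set of 8 now {3, 8, 9}
Step 14: union(5, 1) -> already same set; set of 5 now {1, 2, 5, 7, 10}
Step 15: find(7) -> no change; set of 7 is {1, 2, 5, 7, 10}
Step 16: union(5, 10) -> already same set; set of 5 now {1, 2, 5, 7, 10}
Step 17: union(8, 7) -> merged; set of 8 now {1, 2, 3, 5, 7, 8, 9, 10}
Step 18: find(5) -> no change; set of 5 is {1, 2, 3, 5, 7, 8, 9, 10}
Step 19: union(2, 3) -> already same set; set of 2 now {1, 2, 3, 5, 7, 8, 9, 10}
Step 20: find(2) -> no change; set of 2 is {1, 2, 3, 5, 7, 8, 9, 10}
Step 21: union(4, 9) -> merged; set of 4 now {1, 2, 3, 4, 5, 7, 8, 9, 10}
Step 22: union(5, 2) -> already same set; set of 5 now {1, 2, 3, 4, 5, 7, 8, 9, 10}
Step 23: find(2) -> no change; set of 2 is {1, 2, 3, 4, 5, 7, 8, 9, 10}
Step 24: union(10, 9) -> already same set; set of 10 now {1, 2, 3, 4, 5, 7, 8, 9, 10}
Step 25: find(8) -> no change; set of 8 is {1, 2, 3, 4, 5, 7, 8, 9, 10}
Step 26: union(4, 10) -> already same set; set of 4 now {1, 2, 3, 4, 5, 7, 8, 9, 10}
Set of 9: {1, 2, 3, 4, 5, 7, 8, 9, 10}; 3 is a member.

Answer: yes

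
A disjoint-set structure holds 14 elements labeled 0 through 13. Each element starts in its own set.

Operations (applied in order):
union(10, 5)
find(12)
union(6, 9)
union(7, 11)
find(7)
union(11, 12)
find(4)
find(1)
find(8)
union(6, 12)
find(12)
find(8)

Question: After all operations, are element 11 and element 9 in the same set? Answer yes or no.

Step 1: union(10, 5) -> merged; set of 10 now {5, 10}
Step 2: find(12) -> no change; set of 12 is {12}
Step 3: union(6, 9) -> merged; set of 6 now {6, 9}
Step 4: union(7, 11) -> merged; set of 7 now {7, 11}
Step 5: find(7) -> no change; set of 7 is {7, 11}
Step 6: union(11, 12) -> merged; set of 11 now {7, 11, 12}
Step 7: find(4) -> no change; set of 4 is {4}
Step 8: find(1) -> no change; set of 1 is {1}
Step 9: find(8) -> no change; set of 8 is {8}
Step 10: union(6, 12) -> merged; set of 6 now {6, 7, 9, 11, 12}
Step 11: find(12) -> no change; set of 12 is {6, 7, 9, 11, 12}
Step 12: find(8) -> no change; set of 8 is {8}
Set of 11: {6, 7, 9, 11, 12}; 9 is a member.

Answer: yes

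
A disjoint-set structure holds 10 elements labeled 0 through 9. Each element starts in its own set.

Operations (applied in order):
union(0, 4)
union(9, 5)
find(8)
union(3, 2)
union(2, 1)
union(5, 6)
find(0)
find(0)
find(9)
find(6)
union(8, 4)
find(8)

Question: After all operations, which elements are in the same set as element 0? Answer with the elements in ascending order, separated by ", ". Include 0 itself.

Answer: 0, 4, 8

Derivation:
Step 1: union(0, 4) -> merged; set of 0 now {0, 4}
Step 2: union(9, 5) -> merged; set of 9 now {5, 9}
Step 3: find(8) -> no change; set of 8 is {8}
Step 4: union(3, 2) -> merged; set of 3 now {2, 3}
Step 5: union(2, 1) -> merged; set of 2 now {1, 2, 3}
Step 6: union(5, 6) -> merged; set of 5 now {5, 6, 9}
Step 7: find(0) -> no change; set of 0 is {0, 4}
Step 8: find(0) -> no change; set of 0 is {0, 4}
Step 9: find(9) -> no change; set of 9 is {5, 6, 9}
Step 10: find(6) -> no change; set of 6 is {5, 6, 9}
Step 11: union(8, 4) -> merged; set of 8 now {0, 4, 8}
Step 12: find(8) -> no change; set of 8 is {0, 4, 8}
Component of 0: {0, 4, 8}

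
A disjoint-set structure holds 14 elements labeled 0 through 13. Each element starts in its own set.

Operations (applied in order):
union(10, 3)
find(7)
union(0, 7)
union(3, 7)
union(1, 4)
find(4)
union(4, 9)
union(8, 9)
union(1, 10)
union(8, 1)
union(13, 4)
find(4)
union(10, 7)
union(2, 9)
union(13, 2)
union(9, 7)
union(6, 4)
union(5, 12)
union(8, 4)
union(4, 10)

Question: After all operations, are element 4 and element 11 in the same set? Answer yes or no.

Answer: no

Derivation:
Step 1: union(10, 3) -> merged; set of 10 now {3, 10}
Step 2: find(7) -> no change; set of 7 is {7}
Step 3: union(0, 7) -> merged; set of 0 now {0, 7}
Step 4: union(3, 7) -> merged; set of 3 now {0, 3, 7, 10}
Step 5: union(1, 4) -> merged; set of 1 now {1, 4}
Step 6: find(4) -> no change; set of 4 is {1, 4}
Step 7: union(4, 9) -> merged; set of 4 now {1, 4, 9}
Step 8: union(8, 9) -> merged; set of 8 now {1, 4, 8, 9}
Step 9: union(1, 10) -> merged; set of 1 now {0, 1, 3, 4, 7, 8, 9, 10}
Step 10: union(8, 1) -> already same set; set of 8 now {0, 1, 3, 4, 7, 8, 9, 10}
Step 11: union(13, 4) -> merged; set of 13 now {0, 1, 3, 4, 7, 8, 9, 10, 13}
Step 12: find(4) -> no change; set of 4 is {0, 1, 3, 4, 7, 8, 9, 10, 13}
Step 13: union(10, 7) -> already same set; set of 10 now {0, 1, 3, 4, 7, 8, 9, 10, 13}
Step 14: union(2, 9) -> merged; set of 2 now {0, 1, 2, 3, 4, 7, 8, 9, 10, 13}
Step 15: union(13, 2) -> already same set; set of 13 now {0, 1, 2, 3, 4, 7, 8, 9, 10, 13}
Step 16: union(9, 7) -> already same set; set of 9 now {0, 1, 2, 3, 4, 7, 8, 9, 10, 13}
Step 17: union(6, 4) -> merged; set of 6 now {0, 1, 2, 3, 4, 6, 7, 8, 9, 10, 13}
Step 18: union(5, 12) -> merged; set of 5 now {5, 12}
Step 19: union(8, 4) -> already same set; set of 8 now {0, 1, 2, 3, 4, 6, 7, 8, 9, 10, 13}
Step 20: union(4, 10) -> already same set; set of 4 now {0, 1, 2, 3, 4, 6, 7, 8, 9, 10, 13}
Set of 4: {0, 1, 2, 3, 4, 6, 7, 8, 9, 10, 13}; 11 is not a member.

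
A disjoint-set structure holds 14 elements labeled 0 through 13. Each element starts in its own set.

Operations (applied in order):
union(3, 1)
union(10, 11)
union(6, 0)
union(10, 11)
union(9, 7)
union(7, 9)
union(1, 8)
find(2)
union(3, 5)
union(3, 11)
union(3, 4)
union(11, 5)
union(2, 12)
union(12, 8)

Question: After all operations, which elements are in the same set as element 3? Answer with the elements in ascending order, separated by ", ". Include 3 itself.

Step 1: union(3, 1) -> merged; set of 3 now {1, 3}
Step 2: union(10, 11) -> merged; set of 10 now {10, 11}
Step 3: union(6, 0) -> merged; set of 6 now {0, 6}
Step 4: union(10, 11) -> already same set; set of 10 now {10, 11}
Step 5: union(9, 7) -> merged; set of 9 now {7, 9}
Step 6: union(7, 9) -> already same set; set of 7 now {7, 9}
Step 7: union(1, 8) -> merged; set of 1 now {1, 3, 8}
Step 8: find(2) -> no change; set of 2 is {2}
Step 9: union(3, 5) -> merged; set of 3 now {1, 3, 5, 8}
Step 10: union(3, 11) -> merged; set of 3 now {1, 3, 5, 8, 10, 11}
Step 11: union(3, 4) -> merged; set of 3 now {1, 3, 4, 5, 8, 10, 11}
Step 12: union(11, 5) -> already same set; set of 11 now {1, 3, 4, 5, 8, 10, 11}
Step 13: union(2, 12) -> merged; set of 2 now {2, 12}
Step 14: union(12, 8) -> merged; set of 12 now {1, 2, 3, 4, 5, 8, 10, 11, 12}
Component of 3: {1, 2, 3, 4, 5, 8, 10, 11, 12}

Answer: 1, 2, 3, 4, 5, 8, 10, 11, 12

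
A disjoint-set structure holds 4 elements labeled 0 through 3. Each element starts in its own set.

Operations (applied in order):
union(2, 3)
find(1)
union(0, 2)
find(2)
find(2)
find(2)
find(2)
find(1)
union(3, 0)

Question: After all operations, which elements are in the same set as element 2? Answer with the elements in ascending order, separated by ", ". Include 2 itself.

Step 1: union(2, 3) -> merged; set of 2 now {2, 3}
Step 2: find(1) -> no change; set of 1 is {1}
Step 3: union(0, 2) -> merged; set of 0 now {0, 2, 3}
Step 4: find(2) -> no change; set of 2 is {0, 2, 3}
Step 5: find(2) -> no change; set of 2 is {0, 2, 3}
Step 6: find(2) -> no change; set of 2 is {0, 2, 3}
Step 7: find(2) -> no change; set of 2 is {0, 2, 3}
Step 8: find(1) -> no change; set of 1 is {1}
Step 9: union(3, 0) -> already same set; set of 3 now {0, 2, 3}
Component of 2: {0, 2, 3}

Answer: 0, 2, 3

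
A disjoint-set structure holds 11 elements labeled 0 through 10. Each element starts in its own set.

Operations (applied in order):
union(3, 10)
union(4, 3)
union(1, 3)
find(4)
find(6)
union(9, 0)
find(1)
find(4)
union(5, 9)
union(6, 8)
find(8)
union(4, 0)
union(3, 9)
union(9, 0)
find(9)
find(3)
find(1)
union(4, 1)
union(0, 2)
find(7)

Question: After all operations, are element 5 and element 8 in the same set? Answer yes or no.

Step 1: union(3, 10) -> merged; set of 3 now {3, 10}
Step 2: union(4, 3) -> merged; set of 4 now {3, 4, 10}
Step 3: union(1, 3) -> merged; set of 1 now {1, 3, 4, 10}
Step 4: find(4) -> no change; set of 4 is {1, 3, 4, 10}
Step 5: find(6) -> no change; set of 6 is {6}
Step 6: union(9, 0) -> merged; set of 9 now {0, 9}
Step 7: find(1) -> no change; set of 1 is {1, 3, 4, 10}
Step 8: find(4) -> no change; set of 4 is {1, 3, 4, 10}
Step 9: union(5, 9) -> merged; set of 5 now {0, 5, 9}
Step 10: union(6, 8) -> merged; set of 6 now {6, 8}
Step 11: find(8) -> no change; set of 8 is {6, 8}
Step 12: union(4, 0) -> merged; set of 4 now {0, 1, 3, 4, 5, 9, 10}
Step 13: union(3, 9) -> already same set; set of 3 now {0, 1, 3, 4, 5, 9, 10}
Step 14: union(9, 0) -> already same set; set of 9 now {0, 1, 3, 4, 5, 9, 10}
Step 15: find(9) -> no change; set of 9 is {0, 1, 3, 4, 5, 9, 10}
Step 16: find(3) -> no change; set of 3 is {0, 1, 3, 4, 5, 9, 10}
Step 17: find(1) -> no change; set of 1 is {0, 1, 3, 4, 5, 9, 10}
Step 18: union(4, 1) -> already same set; set of 4 now {0, 1, 3, 4, 5, 9, 10}
Step 19: union(0, 2) -> merged; set of 0 now {0, 1, 2, 3, 4, 5, 9, 10}
Step 20: find(7) -> no change; set of 7 is {7}
Set of 5: {0, 1, 2, 3, 4, 5, 9, 10}; 8 is not a member.

Answer: no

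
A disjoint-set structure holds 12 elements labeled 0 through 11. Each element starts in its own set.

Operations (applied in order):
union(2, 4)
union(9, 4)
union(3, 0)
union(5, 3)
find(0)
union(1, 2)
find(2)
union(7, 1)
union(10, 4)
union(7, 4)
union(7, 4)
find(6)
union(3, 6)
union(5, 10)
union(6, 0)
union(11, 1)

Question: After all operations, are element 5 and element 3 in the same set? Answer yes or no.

Step 1: union(2, 4) -> merged; set of 2 now {2, 4}
Step 2: union(9, 4) -> merged; set of 9 now {2, 4, 9}
Step 3: union(3, 0) -> merged; set of 3 now {0, 3}
Step 4: union(5, 3) -> merged; set of 5 now {0, 3, 5}
Step 5: find(0) -> no change; set of 0 is {0, 3, 5}
Step 6: union(1, 2) -> merged; set of 1 now {1, 2, 4, 9}
Step 7: find(2) -> no change; set of 2 is {1, 2, 4, 9}
Step 8: union(7, 1) -> merged; set of 7 now {1, 2, 4, 7, 9}
Step 9: union(10, 4) -> merged; set of 10 now {1, 2, 4, 7, 9, 10}
Step 10: union(7, 4) -> already same set; set of 7 now {1, 2, 4, 7, 9, 10}
Step 11: union(7, 4) -> already same set; set of 7 now {1, 2, 4, 7, 9, 10}
Step 12: find(6) -> no change; set of 6 is {6}
Step 13: union(3, 6) -> merged; set of 3 now {0, 3, 5, 6}
Step 14: union(5, 10) -> merged; set of 5 now {0, 1, 2, 3, 4, 5, 6, 7, 9, 10}
Step 15: union(6, 0) -> already same set; set of 6 now {0, 1, 2, 3, 4, 5, 6, 7, 9, 10}
Step 16: union(11, 1) -> merged; set of 11 now {0, 1, 2, 3, 4, 5, 6, 7, 9, 10, 11}
Set of 5: {0, 1, 2, 3, 4, 5, 6, 7, 9, 10, 11}; 3 is a member.

Answer: yes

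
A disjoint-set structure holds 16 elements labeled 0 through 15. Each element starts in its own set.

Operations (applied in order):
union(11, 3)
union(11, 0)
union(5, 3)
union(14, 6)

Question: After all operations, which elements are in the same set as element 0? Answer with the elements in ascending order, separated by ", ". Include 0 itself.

Answer: 0, 3, 5, 11

Derivation:
Step 1: union(11, 3) -> merged; set of 11 now {3, 11}
Step 2: union(11, 0) -> merged; set of 11 now {0, 3, 11}
Step 3: union(5, 3) -> merged; set of 5 now {0, 3, 5, 11}
Step 4: union(14, 6) -> merged; set of 14 now {6, 14}
Component of 0: {0, 3, 5, 11}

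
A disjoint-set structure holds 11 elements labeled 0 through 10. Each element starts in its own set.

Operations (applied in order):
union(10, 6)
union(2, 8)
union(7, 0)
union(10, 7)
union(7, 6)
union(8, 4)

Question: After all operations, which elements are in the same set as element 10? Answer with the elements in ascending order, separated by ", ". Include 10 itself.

Step 1: union(10, 6) -> merged; set of 10 now {6, 10}
Step 2: union(2, 8) -> merged; set of 2 now {2, 8}
Step 3: union(7, 0) -> merged; set of 7 now {0, 7}
Step 4: union(10, 7) -> merged; set of 10 now {0, 6, 7, 10}
Step 5: union(7, 6) -> already same set; set of 7 now {0, 6, 7, 10}
Step 6: union(8, 4) -> merged; set of 8 now {2, 4, 8}
Component of 10: {0, 6, 7, 10}

Answer: 0, 6, 7, 10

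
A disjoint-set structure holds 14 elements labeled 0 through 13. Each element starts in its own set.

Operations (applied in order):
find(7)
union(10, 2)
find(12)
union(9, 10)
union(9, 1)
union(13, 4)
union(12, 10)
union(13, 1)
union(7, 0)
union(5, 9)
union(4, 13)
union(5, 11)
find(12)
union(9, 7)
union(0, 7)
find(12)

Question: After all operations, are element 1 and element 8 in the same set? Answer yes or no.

Step 1: find(7) -> no change; set of 7 is {7}
Step 2: union(10, 2) -> merged; set of 10 now {2, 10}
Step 3: find(12) -> no change; set of 12 is {12}
Step 4: union(9, 10) -> merged; set of 9 now {2, 9, 10}
Step 5: union(9, 1) -> merged; set of 9 now {1, 2, 9, 10}
Step 6: union(13, 4) -> merged; set of 13 now {4, 13}
Step 7: union(12, 10) -> merged; set of 12 now {1, 2, 9, 10, 12}
Step 8: union(13, 1) -> merged; set of 13 now {1, 2, 4, 9, 10, 12, 13}
Step 9: union(7, 0) -> merged; set of 7 now {0, 7}
Step 10: union(5, 9) -> merged; set of 5 now {1, 2, 4, 5, 9, 10, 12, 13}
Step 11: union(4, 13) -> already same set; set of 4 now {1, 2, 4, 5, 9, 10, 12, 13}
Step 12: union(5, 11) -> merged; set of 5 now {1, 2, 4, 5, 9, 10, 11, 12, 13}
Step 13: find(12) -> no change; set of 12 is {1, 2, 4, 5, 9, 10, 11, 12, 13}
Step 14: union(9, 7) -> merged; set of 9 now {0, 1, 2, 4, 5, 7, 9, 10, 11, 12, 13}
Step 15: union(0, 7) -> already same set; set of 0 now {0, 1, 2, 4, 5, 7, 9, 10, 11, 12, 13}
Step 16: find(12) -> no change; set of 12 is {0, 1, 2, 4, 5, 7, 9, 10, 11, 12, 13}
Set of 1: {0, 1, 2, 4, 5, 7, 9, 10, 11, 12, 13}; 8 is not a member.

Answer: no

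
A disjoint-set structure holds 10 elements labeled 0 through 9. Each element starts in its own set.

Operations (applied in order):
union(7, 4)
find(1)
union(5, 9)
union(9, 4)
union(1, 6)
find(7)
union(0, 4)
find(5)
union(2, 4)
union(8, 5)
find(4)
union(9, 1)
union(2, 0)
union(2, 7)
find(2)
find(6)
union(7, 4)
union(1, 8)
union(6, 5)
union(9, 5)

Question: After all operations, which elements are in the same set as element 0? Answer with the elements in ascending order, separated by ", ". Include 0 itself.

Answer: 0, 1, 2, 4, 5, 6, 7, 8, 9

Derivation:
Step 1: union(7, 4) -> merged; set of 7 now {4, 7}
Step 2: find(1) -> no change; set of 1 is {1}
Step 3: union(5, 9) -> merged; set of 5 now {5, 9}
Step 4: union(9, 4) -> merged; set of 9 now {4, 5, 7, 9}
Step 5: union(1, 6) -> merged; set of 1 now {1, 6}
Step 6: find(7) -> no change; set of 7 is {4, 5, 7, 9}
Step 7: union(0, 4) -> merged; set of 0 now {0, 4, 5, 7, 9}
Step 8: find(5) -> no change; set of 5 is {0, 4, 5, 7, 9}
Step 9: union(2, 4) -> merged; set of 2 now {0, 2, 4, 5, 7, 9}
Step 10: union(8, 5) -> merged; set of 8 now {0, 2, 4, 5, 7, 8, 9}
Step 11: find(4) -> no change; set of 4 is {0, 2, 4, 5, 7, 8, 9}
Step 12: union(9, 1) -> merged; set of 9 now {0, 1, 2, 4, 5, 6, 7, 8, 9}
Step 13: union(2, 0) -> already same set; set of 2 now {0, 1, 2, 4, 5, 6, 7, 8, 9}
Step 14: union(2, 7) -> already same set; set of 2 now {0, 1, 2, 4, 5, 6, 7, 8, 9}
Step 15: find(2) -> no change; set of 2 is {0, 1, 2, 4, 5, 6, 7, 8, 9}
Step 16: find(6) -> no change; set of 6 is {0, 1, 2, 4, 5, 6, 7, 8, 9}
Step 17: union(7, 4) -> already same set; set of 7 now {0, 1, 2, 4, 5, 6, 7, 8, 9}
Step 18: union(1, 8) -> already same set; set of 1 now {0, 1, 2, 4, 5, 6, 7, 8, 9}
Step 19: union(6, 5) -> already same set; set of 6 now {0, 1, 2, 4, 5, 6, 7, 8, 9}
Step 20: union(9, 5) -> already same set; set of 9 now {0, 1, 2, 4, 5, 6, 7, 8, 9}
Component of 0: {0, 1, 2, 4, 5, 6, 7, 8, 9}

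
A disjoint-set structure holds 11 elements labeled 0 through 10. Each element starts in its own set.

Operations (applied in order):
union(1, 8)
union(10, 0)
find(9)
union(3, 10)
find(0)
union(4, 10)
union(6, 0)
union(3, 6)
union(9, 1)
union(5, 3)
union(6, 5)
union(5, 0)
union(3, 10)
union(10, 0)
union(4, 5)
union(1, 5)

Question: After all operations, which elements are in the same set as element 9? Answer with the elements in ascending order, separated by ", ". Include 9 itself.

Answer: 0, 1, 3, 4, 5, 6, 8, 9, 10

Derivation:
Step 1: union(1, 8) -> merged; set of 1 now {1, 8}
Step 2: union(10, 0) -> merged; set of 10 now {0, 10}
Step 3: find(9) -> no change; set of 9 is {9}
Step 4: union(3, 10) -> merged; set of 3 now {0, 3, 10}
Step 5: find(0) -> no change; set of 0 is {0, 3, 10}
Step 6: union(4, 10) -> merged; set of 4 now {0, 3, 4, 10}
Step 7: union(6, 0) -> merged; set of 6 now {0, 3, 4, 6, 10}
Step 8: union(3, 6) -> already same set; set of 3 now {0, 3, 4, 6, 10}
Step 9: union(9, 1) -> merged; set of 9 now {1, 8, 9}
Step 10: union(5, 3) -> merged; set of 5 now {0, 3, 4, 5, 6, 10}
Step 11: union(6, 5) -> already same set; set of 6 now {0, 3, 4, 5, 6, 10}
Step 12: union(5, 0) -> already same set; set of 5 now {0, 3, 4, 5, 6, 10}
Step 13: union(3, 10) -> already same set; set of 3 now {0, 3, 4, 5, 6, 10}
Step 14: union(10, 0) -> already same set; set of 10 now {0, 3, 4, 5, 6, 10}
Step 15: union(4, 5) -> already same set; set of 4 now {0, 3, 4, 5, 6, 10}
Step 16: union(1, 5) -> merged; set of 1 now {0, 1, 3, 4, 5, 6, 8, 9, 10}
Component of 9: {0, 1, 3, 4, 5, 6, 8, 9, 10}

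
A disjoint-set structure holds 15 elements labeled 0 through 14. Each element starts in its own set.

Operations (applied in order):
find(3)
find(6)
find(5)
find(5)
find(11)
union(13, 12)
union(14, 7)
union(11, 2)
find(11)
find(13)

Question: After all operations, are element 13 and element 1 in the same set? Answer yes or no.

Step 1: find(3) -> no change; set of 3 is {3}
Step 2: find(6) -> no change; set of 6 is {6}
Step 3: find(5) -> no change; set of 5 is {5}
Step 4: find(5) -> no change; set of 5 is {5}
Step 5: find(11) -> no change; set of 11 is {11}
Step 6: union(13, 12) -> merged; set of 13 now {12, 13}
Step 7: union(14, 7) -> merged; set of 14 now {7, 14}
Step 8: union(11, 2) -> merged; set of 11 now {2, 11}
Step 9: find(11) -> no change; set of 11 is {2, 11}
Step 10: find(13) -> no change; set of 13 is {12, 13}
Set of 13: {12, 13}; 1 is not a member.

Answer: no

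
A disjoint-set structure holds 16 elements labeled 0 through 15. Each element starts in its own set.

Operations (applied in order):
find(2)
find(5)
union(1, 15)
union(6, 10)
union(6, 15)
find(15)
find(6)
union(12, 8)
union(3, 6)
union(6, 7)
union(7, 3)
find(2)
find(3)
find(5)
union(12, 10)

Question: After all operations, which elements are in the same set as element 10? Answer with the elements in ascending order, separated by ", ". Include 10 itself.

Step 1: find(2) -> no change; set of 2 is {2}
Step 2: find(5) -> no change; set of 5 is {5}
Step 3: union(1, 15) -> merged; set of 1 now {1, 15}
Step 4: union(6, 10) -> merged; set of 6 now {6, 10}
Step 5: union(6, 15) -> merged; set of 6 now {1, 6, 10, 15}
Step 6: find(15) -> no change; set of 15 is {1, 6, 10, 15}
Step 7: find(6) -> no change; set of 6 is {1, 6, 10, 15}
Step 8: union(12, 8) -> merged; set of 12 now {8, 12}
Step 9: union(3, 6) -> merged; set of 3 now {1, 3, 6, 10, 15}
Step 10: union(6, 7) -> merged; set of 6 now {1, 3, 6, 7, 10, 15}
Step 11: union(7, 3) -> already same set; set of 7 now {1, 3, 6, 7, 10, 15}
Step 12: find(2) -> no change; set of 2 is {2}
Step 13: find(3) -> no change; set of 3 is {1, 3, 6, 7, 10, 15}
Step 14: find(5) -> no change; set of 5 is {5}
Step 15: union(12, 10) -> merged; set of 12 now {1, 3, 6, 7, 8, 10, 12, 15}
Component of 10: {1, 3, 6, 7, 8, 10, 12, 15}

Answer: 1, 3, 6, 7, 8, 10, 12, 15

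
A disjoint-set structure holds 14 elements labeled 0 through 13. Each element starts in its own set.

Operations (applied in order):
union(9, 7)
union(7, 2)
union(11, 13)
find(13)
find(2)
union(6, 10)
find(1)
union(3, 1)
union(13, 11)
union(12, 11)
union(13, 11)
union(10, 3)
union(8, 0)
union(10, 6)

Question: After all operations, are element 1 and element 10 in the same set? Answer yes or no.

Step 1: union(9, 7) -> merged; set of 9 now {7, 9}
Step 2: union(7, 2) -> merged; set of 7 now {2, 7, 9}
Step 3: union(11, 13) -> merged; set of 11 now {11, 13}
Step 4: find(13) -> no change; set of 13 is {11, 13}
Step 5: find(2) -> no change; set of 2 is {2, 7, 9}
Step 6: union(6, 10) -> merged; set of 6 now {6, 10}
Step 7: find(1) -> no change; set of 1 is {1}
Step 8: union(3, 1) -> merged; set of 3 now {1, 3}
Step 9: union(13, 11) -> already same set; set of 13 now {11, 13}
Step 10: union(12, 11) -> merged; set of 12 now {11, 12, 13}
Step 11: union(13, 11) -> already same set; set of 13 now {11, 12, 13}
Step 12: union(10, 3) -> merged; set of 10 now {1, 3, 6, 10}
Step 13: union(8, 0) -> merged; set of 8 now {0, 8}
Step 14: union(10, 6) -> already same set; set of 10 now {1, 3, 6, 10}
Set of 1: {1, 3, 6, 10}; 10 is a member.

Answer: yes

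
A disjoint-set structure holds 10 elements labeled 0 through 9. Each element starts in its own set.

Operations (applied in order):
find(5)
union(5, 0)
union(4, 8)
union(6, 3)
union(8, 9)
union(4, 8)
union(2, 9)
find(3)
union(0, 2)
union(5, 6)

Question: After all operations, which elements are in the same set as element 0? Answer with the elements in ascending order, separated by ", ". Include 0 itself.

Step 1: find(5) -> no change; set of 5 is {5}
Step 2: union(5, 0) -> merged; set of 5 now {0, 5}
Step 3: union(4, 8) -> merged; set of 4 now {4, 8}
Step 4: union(6, 3) -> merged; set of 6 now {3, 6}
Step 5: union(8, 9) -> merged; set of 8 now {4, 8, 9}
Step 6: union(4, 8) -> already same set; set of 4 now {4, 8, 9}
Step 7: union(2, 9) -> merged; set of 2 now {2, 4, 8, 9}
Step 8: find(3) -> no change; set of 3 is {3, 6}
Step 9: union(0, 2) -> merged; set of 0 now {0, 2, 4, 5, 8, 9}
Step 10: union(5, 6) -> merged; set of 5 now {0, 2, 3, 4, 5, 6, 8, 9}
Component of 0: {0, 2, 3, 4, 5, 6, 8, 9}

Answer: 0, 2, 3, 4, 5, 6, 8, 9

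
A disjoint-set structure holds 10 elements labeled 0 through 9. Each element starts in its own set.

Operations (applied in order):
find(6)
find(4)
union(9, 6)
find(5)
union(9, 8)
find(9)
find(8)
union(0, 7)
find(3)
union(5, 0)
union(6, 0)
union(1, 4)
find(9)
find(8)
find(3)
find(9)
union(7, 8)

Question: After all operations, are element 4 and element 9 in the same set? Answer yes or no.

Answer: no

Derivation:
Step 1: find(6) -> no change; set of 6 is {6}
Step 2: find(4) -> no change; set of 4 is {4}
Step 3: union(9, 6) -> merged; set of 9 now {6, 9}
Step 4: find(5) -> no change; set of 5 is {5}
Step 5: union(9, 8) -> merged; set of 9 now {6, 8, 9}
Step 6: find(9) -> no change; set of 9 is {6, 8, 9}
Step 7: find(8) -> no change; set of 8 is {6, 8, 9}
Step 8: union(0, 7) -> merged; set of 0 now {0, 7}
Step 9: find(3) -> no change; set of 3 is {3}
Step 10: union(5, 0) -> merged; set of 5 now {0, 5, 7}
Step 11: union(6, 0) -> merged; set of 6 now {0, 5, 6, 7, 8, 9}
Step 12: union(1, 4) -> merged; set of 1 now {1, 4}
Step 13: find(9) -> no change; set of 9 is {0, 5, 6, 7, 8, 9}
Step 14: find(8) -> no change; set of 8 is {0, 5, 6, 7, 8, 9}
Step 15: find(3) -> no change; set of 3 is {3}
Step 16: find(9) -> no change; set of 9 is {0, 5, 6, 7, 8, 9}
Step 17: union(7, 8) -> already same set; set of 7 now {0, 5, 6, 7, 8, 9}
Set of 4: {1, 4}; 9 is not a member.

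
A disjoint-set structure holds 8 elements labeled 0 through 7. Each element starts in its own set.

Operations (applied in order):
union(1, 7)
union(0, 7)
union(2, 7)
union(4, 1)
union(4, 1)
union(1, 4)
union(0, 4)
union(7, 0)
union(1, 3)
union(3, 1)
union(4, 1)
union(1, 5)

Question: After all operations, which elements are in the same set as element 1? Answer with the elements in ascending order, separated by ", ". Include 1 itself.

Answer: 0, 1, 2, 3, 4, 5, 7

Derivation:
Step 1: union(1, 7) -> merged; set of 1 now {1, 7}
Step 2: union(0, 7) -> merged; set of 0 now {0, 1, 7}
Step 3: union(2, 7) -> merged; set of 2 now {0, 1, 2, 7}
Step 4: union(4, 1) -> merged; set of 4 now {0, 1, 2, 4, 7}
Step 5: union(4, 1) -> already same set; set of 4 now {0, 1, 2, 4, 7}
Step 6: union(1, 4) -> already same set; set of 1 now {0, 1, 2, 4, 7}
Step 7: union(0, 4) -> already same set; set of 0 now {0, 1, 2, 4, 7}
Step 8: union(7, 0) -> already same set; set of 7 now {0, 1, 2, 4, 7}
Step 9: union(1, 3) -> merged; set of 1 now {0, 1, 2, 3, 4, 7}
Step 10: union(3, 1) -> already same set; set of 3 now {0, 1, 2, 3, 4, 7}
Step 11: union(4, 1) -> already same set; set of 4 now {0, 1, 2, 3, 4, 7}
Step 12: union(1, 5) -> merged; set of 1 now {0, 1, 2, 3, 4, 5, 7}
Component of 1: {0, 1, 2, 3, 4, 5, 7}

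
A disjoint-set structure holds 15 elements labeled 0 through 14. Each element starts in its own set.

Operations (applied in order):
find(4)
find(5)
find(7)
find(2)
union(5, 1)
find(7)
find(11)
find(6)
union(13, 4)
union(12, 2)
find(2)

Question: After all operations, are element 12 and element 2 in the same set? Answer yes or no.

Answer: yes

Derivation:
Step 1: find(4) -> no change; set of 4 is {4}
Step 2: find(5) -> no change; set of 5 is {5}
Step 3: find(7) -> no change; set of 7 is {7}
Step 4: find(2) -> no change; set of 2 is {2}
Step 5: union(5, 1) -> merged; set of 5 now {1, 5}
Step 6: find(7) -> no change; set of 7 is {7}
Step 7: find(11) -> no change; set of 11 is {11}
Step 8: find(6) -> no change; set of 6 is {6}
Step 9: union(13, 4) -> merged; set of 13 now {4, 13}
Step 10: union(12, 2) -> merged; set of 12 now {2, 12}
Step 11: find(2) -> no change; set of 2 is {2, 12}
Set of 12: {2, 12}; 2 is a member.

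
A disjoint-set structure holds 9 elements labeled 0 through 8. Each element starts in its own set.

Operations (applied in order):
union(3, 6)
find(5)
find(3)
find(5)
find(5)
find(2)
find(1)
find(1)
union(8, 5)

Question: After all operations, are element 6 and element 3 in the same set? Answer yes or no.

Step 1: union(3, 6) -> merged; set of 3 now {3, 6}
Step 2: find(5) -> no change; set of 5 is {5}
Step 3: find(3) -> no change; set of 3 is {3, 6}
Step 4: find(5) -> no change; set of 5 is {5}
Step 5: find(5) -> no change; set of 5 is {5}
Step 6: find(2) -> no change; set of 2 is {2}
Step 7: find(1) -> no change; set of 1 is {1}
Step 8: find(1) -> no change; set of 1 is {1}
Step 9: union(8, 5) -> merged; set of 8 now {5, 8}
Set of 6: {3, 6}; 3 is a member.

Answer: yes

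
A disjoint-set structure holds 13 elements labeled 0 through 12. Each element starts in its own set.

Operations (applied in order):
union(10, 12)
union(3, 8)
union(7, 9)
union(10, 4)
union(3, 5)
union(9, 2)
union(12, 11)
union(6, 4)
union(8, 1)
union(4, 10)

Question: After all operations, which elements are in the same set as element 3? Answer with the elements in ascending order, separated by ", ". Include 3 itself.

Answer: 1, 3, 5, 8

Derivation:
Step 1: union(10, 12) -> merged; set of 10 now {10, 12}
Step 2: union(3, 8) -> merged; set of 3 now {3, 8}
Step 3: union(7, 9) -> merged; set of 7 now {7, 9}
Step 4: union(10, 4) -> merged; set of 10 now {4, 10, 12}
Step 5: union(3, 5) -> merged; set of 3 now {3, 5, 8}
Step 6: union(9, 2) -> merged; set of 9 now {2, 7, 9}
Step 7: union(12, 11) -> merged; set of 12 now {4, 10, 11, 12}
Step 8: union(6, 4) -> merged; set of 6 now {4, 6, 10, 11, 12}
Step 9: union(8, 1) -> merged; set of 8 now {1, 3, 5, 8}
Step 10: union(4, 10) -> already same set; set of 4 now {4, 6, 10, 11, 12}
Component of 3: {1, 3, 5, 8}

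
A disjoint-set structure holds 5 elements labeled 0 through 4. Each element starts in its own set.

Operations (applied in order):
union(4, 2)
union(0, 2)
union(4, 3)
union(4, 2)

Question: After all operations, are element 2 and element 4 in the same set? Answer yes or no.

Answer: yes

Derivation:
Step 1: union(4, 2) -> merged; set of 4 now {2, 4}
Step 2: union(0, 2) -> merged; set of 0 now {0, 2, 4}
Step 3: union(4, 3) -> merged; set of 4 now {0, 2, 3, 4}
Step 4: union(4, 2) -> already same set; set of 4 now {0, 2, 3, 4}
Set of 2: {0, 2, 3, 4}; 4 is a member.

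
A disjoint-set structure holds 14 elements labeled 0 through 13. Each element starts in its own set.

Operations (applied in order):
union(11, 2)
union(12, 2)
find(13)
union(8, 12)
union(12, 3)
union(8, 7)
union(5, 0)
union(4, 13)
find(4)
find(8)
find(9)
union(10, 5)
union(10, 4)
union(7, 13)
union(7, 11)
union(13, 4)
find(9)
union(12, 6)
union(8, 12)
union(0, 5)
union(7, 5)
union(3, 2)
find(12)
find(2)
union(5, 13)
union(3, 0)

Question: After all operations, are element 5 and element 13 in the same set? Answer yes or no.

Step 1: union(11, 2) -> merged; set of 11 now {2, 11}
Step 2: union(12, 2) -> merged; set of 12 now {2, 11, 12}
Step 3: find(13) -> no change; set of 13 is {13}
Step 4: union(8, 12) -> merged; set of 8 now {2, 8, 11, 12}
Step 5: union(12, 3) -> merged; set of 12 now {2, 3, 8, 11, 12}
Step 6: union(8, 7) -> merged; set of 8 now {2, 3, 7, 8, 11, 12}
Step 7: union(5, 0) -> merged; set of 5 now {0, 5}
Step 8: union(4, 13) -> merged; set of 4 now {4, 13}
Step 9: find(4) -> no change; set of 4 is {4, 13}
Step 10: find(8) -> no change; set of 8 is {2, 3, 7, 8, 11, 12}
Step 11: find(9) -> no change; set of 9 is {9}
Step 12: union(10, 5) -> merged; set of 10 now {0, 5, 10}
Step 13: union(10, 4) -> merged; set of 10 now {0, 4, 5, 10, 13}
Step 14: union(7, 13) -> merged; set of 7 now {0, 2, 3, 4, 5, 7, 8, 10, 11, 12, 13}
Step 15: union(7, 11) -> already same set; set of 7 now {0, 2, 3, 4, 5, 7, 8, 10, 11, 12, 13}
Step 16: union(13, 4) -> already same set; set of 13 now {0, 2, 3, 4, 5, 7, 8, 10, 11, 12, 13}
Step 17: find(9) -> no change; set of 9 is {9}
Step 18: union(12, 6) -> merged; set of 12 now {0, 2, 3, 4, 5, 6, 7, 8, 10, 11, 12, 13}
Step 19: union(8, 12) -> already same set; set of 8 now {0, 2, 3, 4, 5, 6, 7, 8, 10, 11, 12, 13}
Step 20: union(0, 5) -> already same set; set of 0 now {0, 2, 3, 4, 5, 6, 7, 8, 10, 11, 12, 13}
Step 21: union(7, 5) -> already same set; set of 7 now {0, 2, 3, 4, 5, 6, 7, 8, 10, 11, 12, 13}
Step 22: union(3, 2) -> already same set; set of 3 now {0, 2, 3, 4, 5, 6, 7, 8, 10, 11, 12, 13}
Step 23: find(12) -> no change; set of 12 is {0, 2, 3, 4, 5, 6, 7, 8, 10, 11, 12, 13}
Step 24: find(2) -> no change; set of 2 is {0, 2, 3, 4, 5, 6, 7, 8, 10, 11, 12, 13}
Step 25: union(5, 13) -> already same set; set of 5 now {0, 2, 3, 4, 5, 6, 7, 8, 10, 11, 12, 13}
Step 26: union(3, 0) -> already same set; set of 3 now {0, 2, 3, 4, 5, 6, 7, 8, 10, 11, 12, 13}
Set of 5: {0, 2, 3, 4, 5, 6, 7, 8, 10, 11, 12, 13}; 13 is a member.

Answer: yes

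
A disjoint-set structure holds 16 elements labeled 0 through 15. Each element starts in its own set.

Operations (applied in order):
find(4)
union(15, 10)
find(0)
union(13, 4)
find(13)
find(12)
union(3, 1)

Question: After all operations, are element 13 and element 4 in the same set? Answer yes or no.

Answer: yes

Derivation:
Step 1: find(4) -> no change; set of 4 is {4}
Step 2: union(15, 10) -> merged; set of 15 now {10, 15}
Step 3: find(0) -> no change; set of 0 is {0}
Step 4: union(13, 4) -> merged; set of 13 now {4, 13}
Step 5: find(13) -> no change; set of 13 is {4, 13}
Step 6: find(12) -> no change; set of 12 is {12}
Step 7: union(3, 1) -> merged; set of 3 now {1, 3}
Set of 13: {4, 13}; 4 is a member.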